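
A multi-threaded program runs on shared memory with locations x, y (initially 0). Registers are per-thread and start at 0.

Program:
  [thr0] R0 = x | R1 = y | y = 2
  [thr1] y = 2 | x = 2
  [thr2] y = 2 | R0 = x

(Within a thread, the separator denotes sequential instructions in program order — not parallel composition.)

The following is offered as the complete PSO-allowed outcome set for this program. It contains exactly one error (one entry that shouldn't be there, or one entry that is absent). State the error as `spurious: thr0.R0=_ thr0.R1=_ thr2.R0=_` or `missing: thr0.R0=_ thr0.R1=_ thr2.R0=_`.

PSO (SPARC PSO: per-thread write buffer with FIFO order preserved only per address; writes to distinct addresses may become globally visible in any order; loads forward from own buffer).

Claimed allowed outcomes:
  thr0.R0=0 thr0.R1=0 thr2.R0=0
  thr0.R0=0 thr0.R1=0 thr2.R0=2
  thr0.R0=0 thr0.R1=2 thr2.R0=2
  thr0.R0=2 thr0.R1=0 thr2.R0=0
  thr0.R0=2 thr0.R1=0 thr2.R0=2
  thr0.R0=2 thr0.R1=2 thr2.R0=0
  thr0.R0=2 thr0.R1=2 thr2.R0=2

missing: thr0.R0=0 thr0.R1=2 thr2.R0=0

outcome vector order: (thr0.R0,thr0.R1,thr2.R0)
under PSO → 0/0/0; 0/0/2; 0/2/0; 0/2/2; 2/0/0; 2/0/2; 2/2/0; 2/2/2
PSO∖claimed = {0/2/0}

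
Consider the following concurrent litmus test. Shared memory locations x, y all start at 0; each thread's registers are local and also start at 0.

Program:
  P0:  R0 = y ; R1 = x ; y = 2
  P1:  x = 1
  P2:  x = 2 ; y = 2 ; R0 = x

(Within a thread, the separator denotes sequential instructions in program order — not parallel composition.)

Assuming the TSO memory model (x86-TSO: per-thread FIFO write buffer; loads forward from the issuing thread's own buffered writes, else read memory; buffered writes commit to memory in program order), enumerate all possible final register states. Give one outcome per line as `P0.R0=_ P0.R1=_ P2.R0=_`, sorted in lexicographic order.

outcome vector order: (P0.R0,P0.R1,P2.R0)
|TSO outcomes| = 10

P0.R0=0 P0.R1=0 P2.R0=1
P0.R0=0 P0.R1=0 P2.R0=2
P0.R0=0 P0.R1=1 P2.R0=1
P0.R0=0 P0.R1=1 P2.R0=2
P0.R0=0 P0.R1=2 P2.R0=1
P0.R0=0 P0.R1=2 P2.R0=2
P0.R0=2 P0.R1=1 P2.R0=1
P0.R0=2 P0.R1=1 P2.R0=2
P0.R0=2 P0.R1=2 P2.R0=1
P0.R0=2 P0.R1=2 P2.R0=2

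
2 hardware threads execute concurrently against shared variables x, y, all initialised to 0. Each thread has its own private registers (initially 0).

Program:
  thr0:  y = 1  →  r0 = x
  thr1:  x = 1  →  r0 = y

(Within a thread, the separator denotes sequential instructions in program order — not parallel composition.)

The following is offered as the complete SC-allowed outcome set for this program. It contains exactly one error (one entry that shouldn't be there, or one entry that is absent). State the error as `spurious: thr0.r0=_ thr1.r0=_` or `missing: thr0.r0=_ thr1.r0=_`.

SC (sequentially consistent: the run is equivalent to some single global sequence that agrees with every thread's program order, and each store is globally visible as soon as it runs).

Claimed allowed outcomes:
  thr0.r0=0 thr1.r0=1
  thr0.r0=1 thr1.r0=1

outcome vector order: (thr0.r0,thr1.r0)
under SC → <0 1>; <1 0>; <1 1>
SC∖claimed = {<1 0>}

missing: thr0.r0=1 thr1.r0=0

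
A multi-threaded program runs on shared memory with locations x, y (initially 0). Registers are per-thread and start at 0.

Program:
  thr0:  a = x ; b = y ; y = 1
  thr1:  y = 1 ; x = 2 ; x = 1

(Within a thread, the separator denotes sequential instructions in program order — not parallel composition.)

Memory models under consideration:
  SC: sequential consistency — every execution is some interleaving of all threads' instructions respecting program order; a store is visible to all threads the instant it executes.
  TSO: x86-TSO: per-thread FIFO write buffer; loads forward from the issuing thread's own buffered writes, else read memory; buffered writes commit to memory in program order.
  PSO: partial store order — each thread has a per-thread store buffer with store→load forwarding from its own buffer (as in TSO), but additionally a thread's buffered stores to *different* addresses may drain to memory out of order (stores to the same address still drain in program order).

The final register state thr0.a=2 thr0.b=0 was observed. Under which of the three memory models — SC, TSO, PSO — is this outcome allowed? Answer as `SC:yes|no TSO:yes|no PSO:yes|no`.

outcome vector order: (thr0.a,thr0.b)
[SC] allowed = {00, 01, 11, 21}
[TSO] allowed = {00, 01, 11, 21}
[PSO] allowed = {00, 01, 10, 11, 20, 21}
target 20 ∈ {PSO}

SC:no TSO:no PSO:yes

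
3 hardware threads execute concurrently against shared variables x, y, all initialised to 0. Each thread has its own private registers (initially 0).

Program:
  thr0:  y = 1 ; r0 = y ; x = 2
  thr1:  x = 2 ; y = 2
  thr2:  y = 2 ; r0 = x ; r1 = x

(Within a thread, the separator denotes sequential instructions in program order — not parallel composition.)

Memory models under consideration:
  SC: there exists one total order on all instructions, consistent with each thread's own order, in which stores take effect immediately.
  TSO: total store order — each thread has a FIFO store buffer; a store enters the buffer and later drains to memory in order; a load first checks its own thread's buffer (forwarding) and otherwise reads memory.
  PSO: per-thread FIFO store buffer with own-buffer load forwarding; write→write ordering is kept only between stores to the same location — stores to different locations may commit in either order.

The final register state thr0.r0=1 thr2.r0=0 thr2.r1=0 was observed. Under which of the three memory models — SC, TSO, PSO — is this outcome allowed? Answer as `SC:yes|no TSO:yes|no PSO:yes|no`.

outcome vector order: (thr0.r0,thr2.r0,thr2.r1)
[SC] allowed = {1/0/0, 1/0/2, 1/2/2, 2/0/0, 2/0/2, 2/2/2}
[TSO] allowed = {1/0/0, 1/0/2, 1/2/2, 2/0/0, 2/0/2, 2/2/2}
[PSO] allowed = {1/0/0, 1/0/2, 1/2/2, 2/0/0, 2/0/2, 2/2/2}
target 1/0/0 ∈ {SC,TSO,PSO}

SC:yes TSO:yes PSO:yes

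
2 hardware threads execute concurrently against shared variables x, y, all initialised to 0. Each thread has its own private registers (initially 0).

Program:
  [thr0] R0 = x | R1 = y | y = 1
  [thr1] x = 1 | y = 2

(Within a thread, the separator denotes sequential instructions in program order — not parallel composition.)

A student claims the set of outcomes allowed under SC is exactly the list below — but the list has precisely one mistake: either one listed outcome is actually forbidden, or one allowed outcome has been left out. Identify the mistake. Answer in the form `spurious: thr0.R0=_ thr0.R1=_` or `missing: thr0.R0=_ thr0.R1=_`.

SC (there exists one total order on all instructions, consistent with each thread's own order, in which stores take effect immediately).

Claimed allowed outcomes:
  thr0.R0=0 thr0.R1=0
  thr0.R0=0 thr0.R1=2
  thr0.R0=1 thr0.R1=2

missing: thr0.R0=1 thr0.R1=0

outcome vector order: (thr0.R0,thr0.R1)
SC: 4 outcomes — {(0,0) (0,2) (1,0) (1,2)}
SC∖claimed = {(1,0)}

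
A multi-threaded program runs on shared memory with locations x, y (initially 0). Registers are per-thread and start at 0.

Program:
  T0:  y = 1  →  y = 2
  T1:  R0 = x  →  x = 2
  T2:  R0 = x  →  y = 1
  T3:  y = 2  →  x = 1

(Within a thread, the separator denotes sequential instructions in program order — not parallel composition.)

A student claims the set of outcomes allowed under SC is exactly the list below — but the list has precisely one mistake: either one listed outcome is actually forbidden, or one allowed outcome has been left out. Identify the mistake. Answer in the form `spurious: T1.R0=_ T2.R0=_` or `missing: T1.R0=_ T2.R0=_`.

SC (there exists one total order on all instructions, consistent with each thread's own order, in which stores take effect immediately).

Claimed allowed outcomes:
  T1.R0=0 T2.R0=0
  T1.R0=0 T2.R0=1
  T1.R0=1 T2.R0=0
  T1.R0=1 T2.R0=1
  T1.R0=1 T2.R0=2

missing: T1.R0=0 T2.R0=2

outcome vector order: (T1.R0,T2.R0)
under SC → 0/0; 0/1; 0/2; 1/0; 1/1; 1/2
SC∖claimed = {0/2}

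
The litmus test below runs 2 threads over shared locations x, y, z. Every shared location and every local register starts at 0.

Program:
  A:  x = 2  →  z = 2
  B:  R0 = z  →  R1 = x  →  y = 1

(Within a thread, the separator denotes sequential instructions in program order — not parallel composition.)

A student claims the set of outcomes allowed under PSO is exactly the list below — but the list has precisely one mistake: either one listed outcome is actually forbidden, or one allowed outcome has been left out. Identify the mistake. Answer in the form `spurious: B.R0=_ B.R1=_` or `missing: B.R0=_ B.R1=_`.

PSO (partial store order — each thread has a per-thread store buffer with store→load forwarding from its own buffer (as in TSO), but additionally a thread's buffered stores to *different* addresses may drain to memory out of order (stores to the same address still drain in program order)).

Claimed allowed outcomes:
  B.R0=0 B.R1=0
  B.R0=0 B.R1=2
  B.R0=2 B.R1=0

outcome vector order: (B.R0,B.R1)
under PSO → 00, 02, 20, 22
PSO∖claimed = {22}

missing: B.R0=2 B.R1=2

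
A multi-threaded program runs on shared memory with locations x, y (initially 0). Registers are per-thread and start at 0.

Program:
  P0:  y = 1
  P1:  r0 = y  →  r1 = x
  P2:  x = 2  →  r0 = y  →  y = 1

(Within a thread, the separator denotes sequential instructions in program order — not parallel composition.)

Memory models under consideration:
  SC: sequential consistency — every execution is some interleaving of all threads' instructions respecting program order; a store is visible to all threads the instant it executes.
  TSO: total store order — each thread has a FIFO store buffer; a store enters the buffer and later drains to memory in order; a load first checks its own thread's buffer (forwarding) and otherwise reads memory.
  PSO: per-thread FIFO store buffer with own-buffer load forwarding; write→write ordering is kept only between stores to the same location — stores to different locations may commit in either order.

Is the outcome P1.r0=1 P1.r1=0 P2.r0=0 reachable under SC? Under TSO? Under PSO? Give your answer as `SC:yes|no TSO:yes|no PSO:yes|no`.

SC:no TSO:yes PSO:yes

outcome vector order: (P1.r0,P1.r1,P2.r0)
SC: 7 outcomes — {<0 0 0> <0 0 1> <0 2 0> <0 2 1> <1 0 1> <1 2 0> <1 2 1>}
TSO: 8 outcomes — {<0 0 0> <0 0 1> <0 2 0> <0 2 1> <1 0 0> <1 0 1> <1 2 0> <1 2 1>}
PSO: 8 outcomes — {<0 0 0> <0 0 1> <0 2 0> <0 2 1> <1 0 0> <1 0 1> <1 2 0> <1 2 1>}
target <1 0 0> ∈ {TSO,PSO}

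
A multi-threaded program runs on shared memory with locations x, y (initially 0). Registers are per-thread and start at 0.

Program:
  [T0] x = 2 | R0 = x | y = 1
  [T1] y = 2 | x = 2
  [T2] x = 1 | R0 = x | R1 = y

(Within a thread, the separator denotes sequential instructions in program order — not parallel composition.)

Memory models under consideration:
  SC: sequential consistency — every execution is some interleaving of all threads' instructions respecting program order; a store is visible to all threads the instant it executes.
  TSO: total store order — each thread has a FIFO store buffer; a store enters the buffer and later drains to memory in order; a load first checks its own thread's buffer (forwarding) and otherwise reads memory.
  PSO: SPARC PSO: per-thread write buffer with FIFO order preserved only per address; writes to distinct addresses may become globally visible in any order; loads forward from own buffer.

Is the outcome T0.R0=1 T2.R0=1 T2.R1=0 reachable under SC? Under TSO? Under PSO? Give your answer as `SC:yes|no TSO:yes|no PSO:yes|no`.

SC:yes TSO:yes PSO:yes

outcome vector order: (T0.R0,T2.R0,T2.R1)
SC (11): (1,1,0) (1,1,1) (1,1,2) (1,2,1) (1,2,2) (2,1,0) (2,1,1) (2,1,2) (2,2,0) (2,2,1) (2,2,2)
TSO (11): (1,1,0) (1,1,1) (1,1,2) (1,2,1) (1,2,2) (2,1,0) (2,1,1) (2,1,2) (2,2,0) (2,2,1) (2,2,2)
PSO (12): (1,1,0) (1,1,1) (1,1,2) (1,2,0) (1,2,1) (1,2,2) (2,1,0) (2,1,1) (2,1,2) (2,2,0) (2,2,1) (2,2,2)
target (1,1,0) ∈ {SC,TSO,PSO}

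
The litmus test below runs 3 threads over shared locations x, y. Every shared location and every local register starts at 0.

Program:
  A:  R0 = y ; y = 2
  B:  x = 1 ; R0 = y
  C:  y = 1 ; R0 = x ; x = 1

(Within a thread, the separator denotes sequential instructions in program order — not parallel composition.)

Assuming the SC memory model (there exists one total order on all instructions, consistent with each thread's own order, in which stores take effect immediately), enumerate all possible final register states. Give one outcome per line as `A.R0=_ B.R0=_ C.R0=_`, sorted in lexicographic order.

A.R0=0 B.R0=0 C.R0=1
A.R0=0 B.R0=1 C.R0=0
A.R0=0 B.R0=1 C.R0=1
A.R0=0 B.R0=2 C.R0=0
A.R0=0 B.R0=2 C.R0=1
A.R0=1 B.R0=0 C.R0=1
A.R0=1 B.R0=1 C.R0=0
A.R0=1 B.R0=1 C.R0=1
A.R0=1 B.R0=2 C.R0=0
A.R0=1 B.R0=2 C.R0=1

outcome vector order: (A.R0,B.R0,C.R0)
|SC outcomes| = 10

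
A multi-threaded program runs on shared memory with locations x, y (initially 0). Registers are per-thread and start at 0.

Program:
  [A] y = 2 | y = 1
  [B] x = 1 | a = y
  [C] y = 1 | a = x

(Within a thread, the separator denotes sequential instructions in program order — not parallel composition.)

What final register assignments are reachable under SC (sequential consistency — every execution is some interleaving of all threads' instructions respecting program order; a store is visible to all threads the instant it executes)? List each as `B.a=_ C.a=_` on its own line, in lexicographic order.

outcome vector order: (B.a,C.a)
|SC outcomes| = 5

B.a=0 C.a=1
B.a=1 C.a=0
B.a=1 C.a=1
B.a=2 C.a=0
B.a=2 C.a=1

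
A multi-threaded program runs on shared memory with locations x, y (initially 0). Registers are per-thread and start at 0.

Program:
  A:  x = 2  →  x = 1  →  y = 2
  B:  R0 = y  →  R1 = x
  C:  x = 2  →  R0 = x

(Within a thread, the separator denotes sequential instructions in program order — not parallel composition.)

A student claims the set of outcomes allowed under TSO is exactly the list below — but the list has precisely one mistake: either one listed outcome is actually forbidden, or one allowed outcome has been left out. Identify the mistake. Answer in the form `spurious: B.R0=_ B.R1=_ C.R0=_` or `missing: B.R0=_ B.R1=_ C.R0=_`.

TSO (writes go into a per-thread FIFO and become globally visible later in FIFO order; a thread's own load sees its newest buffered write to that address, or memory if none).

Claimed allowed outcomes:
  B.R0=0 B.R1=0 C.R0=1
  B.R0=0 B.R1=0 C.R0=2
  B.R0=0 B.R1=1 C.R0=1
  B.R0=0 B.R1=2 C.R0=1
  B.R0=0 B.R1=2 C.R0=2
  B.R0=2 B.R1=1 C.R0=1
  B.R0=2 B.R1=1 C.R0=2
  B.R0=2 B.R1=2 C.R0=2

outcome vector order: (B.R0,B.R1,C.R0)
[TSO] allowed = {(0,0,1) (0,0,2) (0,1,1) (0,1,2) (0,2,1) (0,2,2) (2,1,1) (2,1,2) (2,2,2)}
TSO∖claimed = {(0,1,2)}

missing: B.R0=0 B.R1=1 C.R0=2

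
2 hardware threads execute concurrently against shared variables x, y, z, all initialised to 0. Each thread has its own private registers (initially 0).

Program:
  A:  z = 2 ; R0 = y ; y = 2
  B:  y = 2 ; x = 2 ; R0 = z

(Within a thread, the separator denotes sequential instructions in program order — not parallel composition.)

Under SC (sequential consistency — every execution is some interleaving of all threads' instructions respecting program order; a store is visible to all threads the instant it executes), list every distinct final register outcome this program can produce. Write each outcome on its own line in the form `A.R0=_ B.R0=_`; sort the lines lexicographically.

outcome vector order: (A.R0,B.R0)
|SC outcomes| = 3

A.R0=0 B.R0=2
A.R0=2 B.R0=0
A.R0=2 B.R0=2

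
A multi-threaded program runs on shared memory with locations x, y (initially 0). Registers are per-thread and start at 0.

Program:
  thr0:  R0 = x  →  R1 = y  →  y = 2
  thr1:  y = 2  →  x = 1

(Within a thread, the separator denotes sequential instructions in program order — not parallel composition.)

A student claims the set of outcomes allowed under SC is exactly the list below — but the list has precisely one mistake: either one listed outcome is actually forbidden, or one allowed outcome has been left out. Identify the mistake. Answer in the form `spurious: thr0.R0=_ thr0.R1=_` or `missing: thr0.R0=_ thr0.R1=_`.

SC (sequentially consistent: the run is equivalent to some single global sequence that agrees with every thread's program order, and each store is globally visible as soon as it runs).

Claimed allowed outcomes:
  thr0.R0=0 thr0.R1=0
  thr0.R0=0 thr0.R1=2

missing: thr0.R0=1 thr0.R1=2

outcome vector order: (thr0.R0,thr0.R1)
SC (3): 0/0, 0/2, 1/2
SC∖claimed = {1/2}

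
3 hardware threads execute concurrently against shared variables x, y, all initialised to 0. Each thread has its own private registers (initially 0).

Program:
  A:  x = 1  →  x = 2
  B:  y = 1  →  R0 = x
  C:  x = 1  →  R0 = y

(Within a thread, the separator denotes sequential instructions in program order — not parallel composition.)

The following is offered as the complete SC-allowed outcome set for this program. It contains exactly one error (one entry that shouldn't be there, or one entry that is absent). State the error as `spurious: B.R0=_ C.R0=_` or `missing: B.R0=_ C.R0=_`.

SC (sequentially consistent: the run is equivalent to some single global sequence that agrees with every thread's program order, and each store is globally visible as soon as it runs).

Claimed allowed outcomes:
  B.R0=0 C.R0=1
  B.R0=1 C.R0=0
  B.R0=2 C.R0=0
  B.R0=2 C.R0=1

outcome vector order: (B.R0,C.R0)
[SC] allowed = {<0 1>; <1 0>; <1 1>; <2 0>; <2 1>}
SC∖claimed = {<1 1>}

missing: B.R0=1 C.R0=1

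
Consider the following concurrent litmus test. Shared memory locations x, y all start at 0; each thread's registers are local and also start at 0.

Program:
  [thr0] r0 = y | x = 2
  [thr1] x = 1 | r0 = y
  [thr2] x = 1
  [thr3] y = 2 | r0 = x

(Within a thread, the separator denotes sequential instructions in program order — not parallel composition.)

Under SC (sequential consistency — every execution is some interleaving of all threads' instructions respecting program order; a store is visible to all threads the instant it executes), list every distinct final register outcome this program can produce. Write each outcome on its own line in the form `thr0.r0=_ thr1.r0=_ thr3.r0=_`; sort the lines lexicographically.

outcome vector order: (thr0.r0,thr1.r0,thr3.r0)
|SC outcomes| = 10

thr0.r0=0 thr1.r0=0 thr3.r0=1
thr0.r0=0 thr1.r0=0 thr3.r0=2
thr0.r0=0 thr1.r0=2 thr3.r0=0
thr0.r0=0 thr1.r0=2 thr3.r0=1
thr0.r0=0 thr1.r0=2 thr3.r0=2
thr0.r0=2 thr1.r0=0 thr3.r0=1
thr0.r0=2 thr1.r0=0 thr3.r0=2
thr0.r0=2 thr1.r0=2 thr3.r0=0
thr0.r0=2 thr1.r0=2 thr3.r0=1
thr0.r0=2 thr1.r0=2 thr3.r0=2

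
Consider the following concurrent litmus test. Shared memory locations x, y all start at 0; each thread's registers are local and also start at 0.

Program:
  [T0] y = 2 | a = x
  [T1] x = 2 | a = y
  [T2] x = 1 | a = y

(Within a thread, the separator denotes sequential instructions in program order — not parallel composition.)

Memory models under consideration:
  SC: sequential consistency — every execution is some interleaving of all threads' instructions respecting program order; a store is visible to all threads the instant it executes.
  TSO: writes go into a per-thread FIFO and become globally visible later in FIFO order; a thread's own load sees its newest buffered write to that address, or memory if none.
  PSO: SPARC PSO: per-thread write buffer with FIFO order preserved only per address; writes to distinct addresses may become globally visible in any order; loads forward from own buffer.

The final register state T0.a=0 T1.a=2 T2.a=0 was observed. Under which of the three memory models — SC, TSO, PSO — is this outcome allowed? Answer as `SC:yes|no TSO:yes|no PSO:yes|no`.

outcome vector order: (T0.a,T1.a,T2.a)
under SC → <0 2 2>, <1 0 0>, <1 0 2>, <1 2 0>, <1 2 2>, <2 0 0>, <2 0 2>, <2 2 0>, <2 2 2>
under TSO → <0 0 0>, <0 0 2>, <0 2 0>, <0 2 2>, <1 0 0>, <1 0 2>, <1 2 0>, <1 2 2>, <2 0 0>, <2 0 2>, <2 2 0>, <2 2 2>
under PSO → <0 0 0>, <0 0 2>, <0 2 0>, <0 2 2>, <1 0 0>, <1 0 2>, <1 2 0>, <1 2 2>, <2 0 0>, <2 0 2>, <2 2 0>, <2 2 2>
target <0 2 0> ∈ {TSO,PSO}

SC:no TSO:yes PSO:yes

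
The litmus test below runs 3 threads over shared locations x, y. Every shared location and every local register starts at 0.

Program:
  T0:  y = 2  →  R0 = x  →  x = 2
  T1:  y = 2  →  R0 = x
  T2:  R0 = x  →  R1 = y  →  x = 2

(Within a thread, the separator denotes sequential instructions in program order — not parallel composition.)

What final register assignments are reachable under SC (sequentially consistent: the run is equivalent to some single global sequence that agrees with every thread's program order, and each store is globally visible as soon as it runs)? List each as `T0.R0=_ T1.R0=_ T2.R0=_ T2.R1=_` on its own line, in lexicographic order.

T0.R0=0 T1.R0=0 T2.R0=0 T2.R1=0
T0.R0=0 T1.R0=0 T2.R0=0 T2.R1=2
T0.R0=0 T1.R0=0 T2.R0=2 T2.R1=2
T0.R0=0 T1.R0=2 T2.R0=0 T2.R1=0
T0.R0=0 T1.R0=2 T2.R0=0 T2.R1=2
T0.R0=0 T1.R0=2 T2.R0=2 T2.R1=2
T0.R0=2 T1.R0=0 T2.R0=0 T2.R1=0
T0.R0=2 T1.R0=0 T2.R0=0 T2.R1=2
T0.R0=2 T1.R0=2 T2.R0=0 T2.R1=0
T0.R0=2 T1.R0=2 T2.R0=0 T2.R1=2

outcome vector order: (T0.R0,T1.R0,T2.R0,T2.R1)
|SC outcomes| = 10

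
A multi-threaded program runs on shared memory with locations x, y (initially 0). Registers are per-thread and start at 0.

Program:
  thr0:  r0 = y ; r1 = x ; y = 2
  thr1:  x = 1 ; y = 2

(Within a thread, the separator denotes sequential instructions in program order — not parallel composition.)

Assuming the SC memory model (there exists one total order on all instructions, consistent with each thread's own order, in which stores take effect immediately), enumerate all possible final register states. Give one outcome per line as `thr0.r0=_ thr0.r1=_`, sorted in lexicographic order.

thr0.r0=0 thr0.r1=0
thr0.r0=0 thr0.r1=1
thr0.r0=2 thr0.r1=1

outcome vector order: (thr0.r0,thr0.r1)
|SC outcomes| = 3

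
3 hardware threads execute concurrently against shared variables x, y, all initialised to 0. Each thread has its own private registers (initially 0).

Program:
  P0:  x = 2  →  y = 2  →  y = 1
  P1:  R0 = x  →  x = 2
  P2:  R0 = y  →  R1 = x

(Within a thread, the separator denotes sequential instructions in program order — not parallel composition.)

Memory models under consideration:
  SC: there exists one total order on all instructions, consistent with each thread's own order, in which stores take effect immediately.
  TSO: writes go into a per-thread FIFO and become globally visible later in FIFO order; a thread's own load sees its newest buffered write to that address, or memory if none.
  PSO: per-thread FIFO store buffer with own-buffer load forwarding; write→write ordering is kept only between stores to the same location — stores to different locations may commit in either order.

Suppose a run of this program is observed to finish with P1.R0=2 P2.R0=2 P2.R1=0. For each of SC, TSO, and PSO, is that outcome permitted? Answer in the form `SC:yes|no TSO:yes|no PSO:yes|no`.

SC:no TSO:no PSO:yes

outcome vector order: (P1.R0,P2.R0,P2.R1)
SC (8): <0 0 0>; <0 0 2>; <0 1 2>; <0 2 2>; <2 0 0>; <2 0 2>; <2 1 2>; <2 2 2>
TSO (8): <0 0 0>; <0 0 2>; <0 1 2>; <0 2 2>; <2 0 0>; <2 0 2>; <2 1 2>; <2 2 2>
PSO (12): <0 0 0>; <0 0 2>; <0 1 0>; <0 1 2>; <0 2 0>; <0 2 2>; <2 0 0>; <2 0 2>; <2 1 0>; <2 1 2>; <2 2 0>; <2 2 2>
target <2 2 0> ∈ {PSO}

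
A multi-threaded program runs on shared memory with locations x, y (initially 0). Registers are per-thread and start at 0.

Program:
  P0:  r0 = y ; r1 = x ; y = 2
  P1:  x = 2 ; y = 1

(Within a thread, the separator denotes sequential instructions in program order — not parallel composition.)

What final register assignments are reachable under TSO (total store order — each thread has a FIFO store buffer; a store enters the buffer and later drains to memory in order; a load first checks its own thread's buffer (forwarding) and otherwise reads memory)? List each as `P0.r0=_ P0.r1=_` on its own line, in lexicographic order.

P0.r0=0 P0.r1=0
P0.r0=0 P0.r1=2
P0.r0=1 P0.r1=2

outcome vector order: (P0.r0,P0.r1)
|TSO outcomes| = 3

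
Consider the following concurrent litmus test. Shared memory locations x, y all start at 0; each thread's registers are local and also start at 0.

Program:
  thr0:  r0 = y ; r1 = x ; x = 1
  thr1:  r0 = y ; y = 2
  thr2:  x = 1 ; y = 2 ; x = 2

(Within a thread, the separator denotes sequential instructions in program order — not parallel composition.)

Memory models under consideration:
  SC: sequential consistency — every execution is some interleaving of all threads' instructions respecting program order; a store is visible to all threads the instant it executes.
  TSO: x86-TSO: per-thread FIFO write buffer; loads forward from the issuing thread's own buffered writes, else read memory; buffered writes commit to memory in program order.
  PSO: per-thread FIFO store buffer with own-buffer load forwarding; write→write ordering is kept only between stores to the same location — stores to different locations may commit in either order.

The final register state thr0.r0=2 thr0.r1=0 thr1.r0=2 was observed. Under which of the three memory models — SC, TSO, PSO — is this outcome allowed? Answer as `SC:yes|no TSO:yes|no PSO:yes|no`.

outcome vector order: (thr0.r0,thr0.r1,thr1.r0)
SC: 11 outcomes — {<0 0 0>; <0 0 2>; <0 1 0>; <0 1 2>; <0 2 0>; <0 2 2>; <2 0 0>; <2 1 0>; <2 1 2>; <2 2 0>; <2 2 2>}
TSO: 11 outcomes — {<0 0 0>; <0 0 2>; <0 1 0>; <0 1 2>; <0 2 0>; <0 2 2>; <2 0 0>; <2 1 0>; <2 1 2>; <2 2 0>; <2 2 2>}
PSO: 12 outcomes — {<0 0 0>; <0 0 2>; <0 1 0>; <0 1 2>; <0 2 0>; <0 2 2>; <2 0 0>; <2 0 2>; <2 1 0>; <2 1 2>; <2 2 0>; <2 2 2>}
target <2 0 2> ∈ {PSO}

SC:no TSO:no PSO:yes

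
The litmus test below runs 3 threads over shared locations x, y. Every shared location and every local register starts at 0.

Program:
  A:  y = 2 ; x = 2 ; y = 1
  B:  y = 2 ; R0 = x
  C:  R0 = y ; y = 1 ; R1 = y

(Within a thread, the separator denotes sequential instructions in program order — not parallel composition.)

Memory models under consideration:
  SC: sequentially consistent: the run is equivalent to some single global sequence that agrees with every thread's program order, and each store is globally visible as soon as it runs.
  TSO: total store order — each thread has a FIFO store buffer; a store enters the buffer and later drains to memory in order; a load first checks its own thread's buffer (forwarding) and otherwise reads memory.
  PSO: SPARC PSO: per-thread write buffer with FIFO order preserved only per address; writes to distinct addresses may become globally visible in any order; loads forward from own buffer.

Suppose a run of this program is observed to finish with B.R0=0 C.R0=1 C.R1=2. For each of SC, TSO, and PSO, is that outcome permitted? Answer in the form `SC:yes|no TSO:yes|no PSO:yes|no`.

outcome vector order: (B.R0,C.R0,C.R1)
[SC] allowed = {0/0/1, 0/0/2, 0/1/1, 0/2/1, 0/2/2, 2/0/1, 2/0/2, 2/1/1, 2/1/2, 2/2/1, 2/2/2}
[TSO] allowed = {0/0/1, 0/0/2, 0/1/1, 0/1/2, 0/2/1, 0/2/2, 2/0/1, 2/0/2, 2/1/1, 2/1/2, 2/2/1, 2/2/2}
[PSO] allowed = {0/0/1, 0/0/2, 0/1/1, 0/1/2, 0/2/1, 0/2/2, 2/0/1, 2/0/2, 2/1/1, 2/1/2, 2/2/1, 2/2/2}
target 0/1/2 ∈ {TSO,PSO}

SC:no TSO:yes PSO:yes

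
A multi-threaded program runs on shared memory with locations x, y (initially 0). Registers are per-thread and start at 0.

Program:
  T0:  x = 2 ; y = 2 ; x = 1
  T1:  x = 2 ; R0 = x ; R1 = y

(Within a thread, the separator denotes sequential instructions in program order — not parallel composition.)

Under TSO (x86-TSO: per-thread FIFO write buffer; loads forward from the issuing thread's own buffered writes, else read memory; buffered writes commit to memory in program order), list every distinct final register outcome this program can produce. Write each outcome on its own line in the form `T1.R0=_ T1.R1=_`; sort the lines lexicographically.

outcome vector order: (T1.R0,T1.R1)
|TSO outcomes| = 3

T1.R0=1 T1.R1=2
T1.R0=2 T1.R1=0
T1.R0=2 T1.R1=2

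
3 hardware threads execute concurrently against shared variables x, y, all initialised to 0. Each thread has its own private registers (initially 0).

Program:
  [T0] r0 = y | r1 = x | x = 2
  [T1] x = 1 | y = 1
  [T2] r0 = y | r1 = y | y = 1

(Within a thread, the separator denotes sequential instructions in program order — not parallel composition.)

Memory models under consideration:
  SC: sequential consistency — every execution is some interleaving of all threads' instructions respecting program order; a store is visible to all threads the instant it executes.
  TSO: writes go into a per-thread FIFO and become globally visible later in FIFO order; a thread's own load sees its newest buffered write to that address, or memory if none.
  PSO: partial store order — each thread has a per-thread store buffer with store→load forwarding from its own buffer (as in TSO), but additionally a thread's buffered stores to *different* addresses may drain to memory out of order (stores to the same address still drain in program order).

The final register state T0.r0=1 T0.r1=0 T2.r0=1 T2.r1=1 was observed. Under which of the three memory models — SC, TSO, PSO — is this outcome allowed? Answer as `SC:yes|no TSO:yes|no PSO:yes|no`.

SC:no TSO:no PSO:yes

outcome vector order: (T0.r0,T0.r1,T2.r0,T2.r1)
[SC] allowed = {(0,0,0,0), (0,0,0,1), (0,0,1,1), (0,1,0,0), (0,1,0,1), (0,1,1,1), (1,0,0,0), (1,1,0,0), (1,1,0,1), (1,1,1,1)}
[TSO] allowed = {(0,0,0,0), (0,0,0,1), (0,0,1,1), (0,1,0,0), (0,1,0,1), (0,1,1,1), (1,0,0,0), (1,1,0,0), (1,1,0,1), (1,1,1,1)}
[PSO] allowed = {(0,0,0,0), (0,0,0,1), (0,0,1,1), (0,1,0,0), (0,1,0,1), (0,1,1,1), (1,0,0,0), (1,0,0,1), (1,0,1,1), (1,1,0,0), (1,1,0,1), (1,1,1,1)}
target (1,0,1,1) ∈ {PSO}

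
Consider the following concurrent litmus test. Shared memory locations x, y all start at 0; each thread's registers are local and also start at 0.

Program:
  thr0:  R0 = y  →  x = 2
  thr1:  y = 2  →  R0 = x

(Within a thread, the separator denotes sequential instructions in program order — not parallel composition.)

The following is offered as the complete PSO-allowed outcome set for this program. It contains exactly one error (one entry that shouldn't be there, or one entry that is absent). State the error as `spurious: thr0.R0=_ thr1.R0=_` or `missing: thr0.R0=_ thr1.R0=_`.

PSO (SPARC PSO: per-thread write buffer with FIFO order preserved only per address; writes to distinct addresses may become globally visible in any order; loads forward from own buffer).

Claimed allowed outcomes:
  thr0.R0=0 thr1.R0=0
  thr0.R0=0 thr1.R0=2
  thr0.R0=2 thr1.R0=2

missing: thr0.R0=2 thr1.R0=0

outcome vector order: (thr0.R0,thr1.R0)
under PSO → (0,0), (0,2), (2,0), (2,2)
PSO∖claimed = {(2,0)}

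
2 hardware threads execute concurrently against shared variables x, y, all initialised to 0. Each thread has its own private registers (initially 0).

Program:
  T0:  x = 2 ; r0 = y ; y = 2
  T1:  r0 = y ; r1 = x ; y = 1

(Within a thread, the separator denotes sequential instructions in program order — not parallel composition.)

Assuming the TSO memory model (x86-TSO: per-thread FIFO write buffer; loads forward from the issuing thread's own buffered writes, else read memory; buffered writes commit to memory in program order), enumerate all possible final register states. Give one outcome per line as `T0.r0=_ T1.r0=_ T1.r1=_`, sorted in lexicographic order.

outcome vector order: (T0.r0,T1.r0,T1.r1)
|TSO outcomes| = 5

T0.r0=0 T1.r0=0 T1.r1=0
T0.r0=0 T1.r0=0 T1.r1=2
T0.r0=0 T1.r0=2 T1.r1=2
T0.r0=1 T1.r0=0 T1.r1=0
T0.r0=1 T1.r0=0 T1.r1=2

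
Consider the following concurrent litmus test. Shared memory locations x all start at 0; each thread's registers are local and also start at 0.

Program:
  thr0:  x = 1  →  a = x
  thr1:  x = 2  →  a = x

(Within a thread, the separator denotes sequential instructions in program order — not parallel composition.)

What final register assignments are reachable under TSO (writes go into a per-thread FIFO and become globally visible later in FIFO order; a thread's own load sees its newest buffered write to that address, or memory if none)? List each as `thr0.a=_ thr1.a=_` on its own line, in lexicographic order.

thr0.a=1 thr1.a=1
thr0.a=1 thr1.a=2
thr0.a=2 thr1.a=2

outcome vector order: (thr0.a,thr1.a)
|TSO outcomes| = 3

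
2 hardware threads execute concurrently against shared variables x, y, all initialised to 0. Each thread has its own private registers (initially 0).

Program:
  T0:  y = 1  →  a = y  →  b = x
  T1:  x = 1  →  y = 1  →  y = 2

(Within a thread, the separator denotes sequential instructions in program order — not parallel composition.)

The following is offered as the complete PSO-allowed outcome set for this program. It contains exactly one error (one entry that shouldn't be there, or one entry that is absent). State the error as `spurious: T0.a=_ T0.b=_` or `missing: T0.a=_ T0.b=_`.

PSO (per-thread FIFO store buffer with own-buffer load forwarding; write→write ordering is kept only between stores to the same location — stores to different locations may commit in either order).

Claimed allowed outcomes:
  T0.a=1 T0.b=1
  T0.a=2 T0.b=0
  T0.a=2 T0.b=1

missing: T0.a=1 T0.b=0

outcome vector order: (T0.a,T0.b)
PSO (4): <1 0> <1 1> <2 0> <2 1>
PSO∖claimed = {<1 0>}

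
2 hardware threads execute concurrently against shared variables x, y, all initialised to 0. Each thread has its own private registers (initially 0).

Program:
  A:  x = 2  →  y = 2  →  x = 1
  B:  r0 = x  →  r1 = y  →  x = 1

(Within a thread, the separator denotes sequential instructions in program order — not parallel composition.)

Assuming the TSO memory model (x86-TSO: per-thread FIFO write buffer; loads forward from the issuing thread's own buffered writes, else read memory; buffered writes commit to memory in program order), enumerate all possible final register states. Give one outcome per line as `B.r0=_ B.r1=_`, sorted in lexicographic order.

outcome vector order: (B.r0,B.r1)
|TSO outcomes| = 5

B.r0=0 B.r1=0
B.r0=0 B.r1=2
B.r0=1 B.r1=2
B.r0=2 B.r1=0
B.r0=2 B.r1=2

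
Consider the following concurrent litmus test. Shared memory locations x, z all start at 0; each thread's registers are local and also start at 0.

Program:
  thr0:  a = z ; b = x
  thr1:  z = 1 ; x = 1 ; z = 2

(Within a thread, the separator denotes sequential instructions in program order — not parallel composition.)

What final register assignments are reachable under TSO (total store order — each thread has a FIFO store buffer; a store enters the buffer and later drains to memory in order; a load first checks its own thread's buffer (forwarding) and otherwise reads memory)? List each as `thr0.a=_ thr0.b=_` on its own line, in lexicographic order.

thr0.a=0 thr0.b=0
thr0.a=0 thr0.b=1
thr0.a=1 thr0.b=0
thr0.a=1 thr0.b=1
thr0.a=2 thr0.b=1

outcome vector order: (thr0.a,thr0.b)
|TSO outcomes| = 5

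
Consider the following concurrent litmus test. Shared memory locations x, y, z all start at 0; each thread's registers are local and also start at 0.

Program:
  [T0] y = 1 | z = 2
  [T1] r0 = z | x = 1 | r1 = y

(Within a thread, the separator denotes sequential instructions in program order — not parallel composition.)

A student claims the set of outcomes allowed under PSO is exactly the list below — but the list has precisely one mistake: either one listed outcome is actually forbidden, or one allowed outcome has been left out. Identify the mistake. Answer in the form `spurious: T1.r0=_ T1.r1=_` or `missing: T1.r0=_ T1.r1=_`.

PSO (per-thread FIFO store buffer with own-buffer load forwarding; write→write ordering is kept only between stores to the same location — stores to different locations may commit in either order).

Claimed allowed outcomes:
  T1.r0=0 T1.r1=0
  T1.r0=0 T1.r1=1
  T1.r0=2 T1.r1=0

outcome vector order: (T1.r0,T1.r1)
PSO (4): (0,0); (0,1); (2,0); (2,1)
PSO∖claimed = {(2,1)}

missing: T1.r0=2 T1.r1=1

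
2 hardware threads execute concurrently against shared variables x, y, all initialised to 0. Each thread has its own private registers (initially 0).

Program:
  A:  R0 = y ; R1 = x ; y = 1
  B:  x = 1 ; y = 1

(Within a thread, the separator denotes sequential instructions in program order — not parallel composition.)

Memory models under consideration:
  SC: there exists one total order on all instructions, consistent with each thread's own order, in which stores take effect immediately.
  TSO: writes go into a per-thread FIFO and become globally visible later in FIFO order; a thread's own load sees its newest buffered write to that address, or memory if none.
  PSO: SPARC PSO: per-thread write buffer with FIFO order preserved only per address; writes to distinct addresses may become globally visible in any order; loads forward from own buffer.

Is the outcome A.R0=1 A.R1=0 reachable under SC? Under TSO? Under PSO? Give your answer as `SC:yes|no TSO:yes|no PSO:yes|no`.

outcome vector order: (A.R0,A.R1)
under SC → <0 0>; <0 1>; <1 1>
under TSO → <0 0>; <0 1>; <1 1>
under PSO → <0 0>; <0 1>; <1 0>; <1 1>
target <1 0> ∈ {PSO}

SC:no TSO:no PSO:yes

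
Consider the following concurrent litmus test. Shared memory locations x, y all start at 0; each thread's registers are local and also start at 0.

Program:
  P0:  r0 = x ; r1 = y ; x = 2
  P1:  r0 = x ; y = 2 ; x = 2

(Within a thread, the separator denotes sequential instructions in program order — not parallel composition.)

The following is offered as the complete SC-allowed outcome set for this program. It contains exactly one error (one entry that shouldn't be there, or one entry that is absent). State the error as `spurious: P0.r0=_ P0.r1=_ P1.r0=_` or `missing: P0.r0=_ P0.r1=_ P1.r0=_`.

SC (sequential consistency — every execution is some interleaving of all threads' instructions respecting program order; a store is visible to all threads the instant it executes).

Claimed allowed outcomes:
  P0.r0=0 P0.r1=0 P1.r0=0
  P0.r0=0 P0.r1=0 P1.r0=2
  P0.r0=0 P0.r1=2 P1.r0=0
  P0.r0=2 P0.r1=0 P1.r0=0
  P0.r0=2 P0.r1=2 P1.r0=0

outcome vector order: (P0.r0,P0.r1,P1.r0)
under SC → 0/0/0 0/0/2 0/2/0 2/2/0
claimed∖SC = {2/0/0}

spurious: P0.r0=2 P0.r1=0 P1.r0=0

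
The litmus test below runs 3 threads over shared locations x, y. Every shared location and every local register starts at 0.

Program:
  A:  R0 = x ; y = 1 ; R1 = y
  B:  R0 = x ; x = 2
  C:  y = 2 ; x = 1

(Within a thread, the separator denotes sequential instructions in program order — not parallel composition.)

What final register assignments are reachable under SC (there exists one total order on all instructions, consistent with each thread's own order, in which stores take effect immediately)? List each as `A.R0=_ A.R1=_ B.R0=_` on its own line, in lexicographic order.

outcome vector order: (A.R0,A.R1,B.R0)
|SC outcomes| = 9

A.R0=0 A.R1=1 B.R0=0
A.R0=0 A.R1=1 B.R0=1
A.R0=0 A.R1=2 B.R0=0
A.R0=0 A.R1=2 B.R0=1
A.R0=1 A.R1=1 B.R0=0
A.R0=1 A.R1=1 B.R0=1
A.R0=2 A.R1=1 B.R0=0
A.R0=2 A.R1=1 B.R0=1
A.R0=2 A.R1=2 B.R0=0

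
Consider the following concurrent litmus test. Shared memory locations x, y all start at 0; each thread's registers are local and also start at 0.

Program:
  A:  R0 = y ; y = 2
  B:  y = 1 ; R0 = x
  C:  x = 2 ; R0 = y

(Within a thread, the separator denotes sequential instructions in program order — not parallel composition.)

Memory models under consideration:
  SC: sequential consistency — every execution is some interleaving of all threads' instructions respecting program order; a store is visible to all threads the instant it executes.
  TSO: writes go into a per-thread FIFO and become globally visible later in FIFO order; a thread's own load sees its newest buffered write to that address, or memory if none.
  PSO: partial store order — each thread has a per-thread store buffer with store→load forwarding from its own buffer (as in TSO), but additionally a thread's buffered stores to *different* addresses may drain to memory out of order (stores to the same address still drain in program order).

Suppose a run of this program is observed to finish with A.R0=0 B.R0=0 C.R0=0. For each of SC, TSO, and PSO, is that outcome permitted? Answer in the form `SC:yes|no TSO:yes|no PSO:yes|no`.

SC:no TSO:yes PSO:yes

outcome vector order: (A.R0,B.R0,C.R0)
under SC → 001, 002, 020, 021, 022, 101, 102, 120, 121, 122
under TSO → 000, 001, 002, 020, 021, 022, 100, 101, 102, 120, 121, 122
under PSO → 000, 001, 002, 020, 021, 022, 100, 101, 102, 120, 121, 122
target 000 ∈ {TSO,PSO}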